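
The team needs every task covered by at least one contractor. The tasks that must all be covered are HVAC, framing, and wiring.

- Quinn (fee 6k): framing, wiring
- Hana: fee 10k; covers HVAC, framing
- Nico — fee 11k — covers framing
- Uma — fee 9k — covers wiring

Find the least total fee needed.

16

Choose Quinn and Hana: together they cover HVAC, framing, wiring — every task.
Total fee: 6 + 10 = 16.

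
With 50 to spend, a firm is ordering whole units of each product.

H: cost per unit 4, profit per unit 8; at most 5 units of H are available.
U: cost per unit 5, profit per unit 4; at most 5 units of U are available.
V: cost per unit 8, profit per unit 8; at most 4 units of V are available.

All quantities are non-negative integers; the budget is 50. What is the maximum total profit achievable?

68

5×H, 1×U, and 3×V: cost 49 ≤ 50, profit 5·8 + 1·4 + 3·8 = 68.
4×H and 4×V: cost 48 ≤ 50, profit 4·8 + 4·8 = 64.
Best is 68.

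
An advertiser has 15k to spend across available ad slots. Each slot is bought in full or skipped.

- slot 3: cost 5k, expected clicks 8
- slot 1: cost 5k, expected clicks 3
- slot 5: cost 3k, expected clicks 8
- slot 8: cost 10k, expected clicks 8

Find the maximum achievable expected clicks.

Allowing fractional choices, the relaxed optimum would be about 21.6, but ad slots are indivisible.
slot 3 + slot 1 + slot 5: cost 5 + 5 + 3 = 13 ≤ 15, expected clicks 8 + 3 + 8 = 19.
slot 3 + slot 5: cost 5 + 3 = 8 ≤ 15, expected clicks 8 + 8 = 16.
slot 5 + slot 8: cost 3 + 10 = 13 ≤ 15, expected clicks 8 + 8 = 16.
Best is slot 3, slot 1, and slot 5 with total expected clicks 19.

19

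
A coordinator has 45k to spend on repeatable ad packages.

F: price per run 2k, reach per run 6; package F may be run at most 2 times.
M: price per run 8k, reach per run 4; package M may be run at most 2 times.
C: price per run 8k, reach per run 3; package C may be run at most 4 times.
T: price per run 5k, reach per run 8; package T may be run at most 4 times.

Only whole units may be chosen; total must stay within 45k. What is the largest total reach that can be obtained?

52

F has the best ratio (6/2); taking only F gives at most 2×6 = 12 (stopped by the supply cap of 2).
Mixing does better — 2×F, 2×M, and 4×T: price 40 ≤ 45, reach 2·6 + 2·4 + 4·8 = 52.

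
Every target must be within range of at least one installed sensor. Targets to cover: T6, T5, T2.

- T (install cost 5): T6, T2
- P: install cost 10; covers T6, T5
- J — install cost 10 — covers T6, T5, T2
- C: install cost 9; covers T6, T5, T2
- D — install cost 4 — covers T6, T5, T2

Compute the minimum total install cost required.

D alone covers T6, T5, T2 — every target.
Total install cost: 4.

4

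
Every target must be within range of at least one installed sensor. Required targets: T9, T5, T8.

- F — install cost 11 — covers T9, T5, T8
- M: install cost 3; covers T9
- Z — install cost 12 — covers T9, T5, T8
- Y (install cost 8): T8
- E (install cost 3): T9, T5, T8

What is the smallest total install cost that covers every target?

3

E alone covers T9, T5, T8 — every target.
Total install cost: 3.
No cover costs less than 3.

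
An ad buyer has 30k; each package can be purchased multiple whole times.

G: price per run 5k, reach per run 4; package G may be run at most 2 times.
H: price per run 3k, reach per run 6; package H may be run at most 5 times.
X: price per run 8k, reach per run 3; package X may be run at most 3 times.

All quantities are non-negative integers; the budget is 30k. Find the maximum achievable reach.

H has the best ratio (6/3); taking only H gives at most 5×6 = 30 (stopped by the supply cap of 5).
Mixing does better — 2×G and 5×H: price 25 ≤ 30, reach 2·4 + 5·6 = 38.

38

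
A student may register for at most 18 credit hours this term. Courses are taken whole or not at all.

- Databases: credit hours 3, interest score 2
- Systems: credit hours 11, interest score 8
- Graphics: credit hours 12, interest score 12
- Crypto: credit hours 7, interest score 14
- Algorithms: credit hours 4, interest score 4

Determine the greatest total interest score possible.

Allowing fractional choices, the relaxed optimum would be about 25.0, but courses are indivisible.
Systems + Crypto: credit hours 11 + 7 = 18 ≤ 18, interest score 8 + 14 = 22.
Databases + Crypto + Algorithms: credit hours 3 + 7 + 4 = 14 ≤ 18, interest score 2 + 14 + 4 = 20.
Crypto + Algorithms: credit hours 7 + 4 = 11 ≤ 18, interest score 14 + 4 = 18.
Best is Systems and Crypto with total interest score 22.

22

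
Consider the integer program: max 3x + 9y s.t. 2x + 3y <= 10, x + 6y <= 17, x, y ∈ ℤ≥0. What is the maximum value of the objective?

24

(x,y)=(2,2) is feasible, giving 24.
(x,y)=(1,2) is feasible, giving 21.
(x,y)=(3,1) is feasible, giving 18.
The best lattice point is (2,2), giving 24.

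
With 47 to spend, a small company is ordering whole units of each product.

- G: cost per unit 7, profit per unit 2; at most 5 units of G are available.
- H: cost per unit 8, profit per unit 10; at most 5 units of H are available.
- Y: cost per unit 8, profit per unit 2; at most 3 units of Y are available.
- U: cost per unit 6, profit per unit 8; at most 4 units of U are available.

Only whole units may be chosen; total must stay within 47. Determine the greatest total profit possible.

5×H and 1×U: cost 46 ≤ 47, profit 5·10 + 1·8 = 58.
4×H and 2×U: cost 44 ≤ 47, profit 4·10 + 2·8 = 56.
Best is 58.

58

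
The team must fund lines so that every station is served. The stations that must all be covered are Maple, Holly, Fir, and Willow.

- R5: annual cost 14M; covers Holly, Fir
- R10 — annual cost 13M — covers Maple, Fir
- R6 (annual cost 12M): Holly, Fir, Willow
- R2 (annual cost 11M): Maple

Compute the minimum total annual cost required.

Choose R6 and R2: together they cover Maple, Holly, Fir, Willow — every station.
Total annual cost: 12 + 11 = 23.

23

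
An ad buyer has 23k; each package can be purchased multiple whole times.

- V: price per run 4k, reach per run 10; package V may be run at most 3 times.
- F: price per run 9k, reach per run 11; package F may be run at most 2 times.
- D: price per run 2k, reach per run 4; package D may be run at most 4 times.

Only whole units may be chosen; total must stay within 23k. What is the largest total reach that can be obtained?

Take 3×V and 4×D: price 20 ≤ 23, reach 3·10 + 4·4 = 46.
V has the best ratio (10/4) and is taken to its limit of 3; remaining capacity is filled optimally with the others.

46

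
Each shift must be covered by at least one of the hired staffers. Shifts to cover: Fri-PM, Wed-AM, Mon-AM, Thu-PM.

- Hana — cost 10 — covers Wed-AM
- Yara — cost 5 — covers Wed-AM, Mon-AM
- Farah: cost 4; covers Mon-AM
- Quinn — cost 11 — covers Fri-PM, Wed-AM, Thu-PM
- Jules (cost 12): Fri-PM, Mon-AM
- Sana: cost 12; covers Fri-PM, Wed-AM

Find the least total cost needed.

15

The greedy cost-per-new-shift heuristic would pick Yara and Quinn for 16, but a cheaper cover exists.
Choose Farah and Quinn: together they cover Fri-PM, Wed-AM, Mon-AM, Thu-PM — every shift.
Total cost: 4 + 11 = 15.
No cover costs less than 15.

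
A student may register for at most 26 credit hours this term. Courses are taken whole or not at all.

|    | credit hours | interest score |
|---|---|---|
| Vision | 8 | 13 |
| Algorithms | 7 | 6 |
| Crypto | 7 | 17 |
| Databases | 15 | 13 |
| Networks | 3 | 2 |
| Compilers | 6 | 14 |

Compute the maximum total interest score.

Take Vision, Crypto, Networks, and Compilers: credit hours 8 + 7 + 3 + 6 = 24 ≤ 26, interest score 13 + 17 + 2 + 14 = 46.
No other feasible combination does better.

46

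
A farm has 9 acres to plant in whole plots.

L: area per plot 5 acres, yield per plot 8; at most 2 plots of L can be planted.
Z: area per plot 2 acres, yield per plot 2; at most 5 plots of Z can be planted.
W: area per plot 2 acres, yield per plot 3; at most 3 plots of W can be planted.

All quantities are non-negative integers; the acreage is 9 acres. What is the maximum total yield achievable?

14

1×L and 2×W: area 9 ≤ 9, yield 1·8 + 2·3 = 14.
1×L, 1×Z, and 1×W: area 9 ≤ 9, yield 1·8 + 1·2 + 1·3 = 13.
Best is 14.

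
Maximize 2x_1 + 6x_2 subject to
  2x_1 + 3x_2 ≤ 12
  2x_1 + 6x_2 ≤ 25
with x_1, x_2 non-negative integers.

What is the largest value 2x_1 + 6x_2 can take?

(x_1,x_2)=(0,4): 2·0+3·4=12≤12, 2·0+6·4=24≤25, objective 24.
(x_1,x_2)=(1,3): 2·1+3·3=11≤12, 2·1+6·3=20≤25, objective 20.
No feasible integer point exceeds 24.

24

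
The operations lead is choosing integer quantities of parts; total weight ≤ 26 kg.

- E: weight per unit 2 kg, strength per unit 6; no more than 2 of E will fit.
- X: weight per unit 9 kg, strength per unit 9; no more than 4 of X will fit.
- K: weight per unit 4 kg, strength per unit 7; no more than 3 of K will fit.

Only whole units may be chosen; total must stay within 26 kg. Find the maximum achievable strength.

Take 2×E, 1×X, and 3×K: weight 25 ≤ 26, strength 2·6 + 1·9 + 3·7 = 42.
E has the best ratio (6/2) and is taken to its limit of 2; remaining capacity is filled optimally with the others.

42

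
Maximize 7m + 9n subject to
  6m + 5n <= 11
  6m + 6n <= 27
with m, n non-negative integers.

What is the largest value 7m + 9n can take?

18

The continuous relaxation peaks at (0, 2.2) with value 19.80; rounding to a feasible lattice point costs some objective.
(m,n)=(0,2): 6·0+5·2=10≤11, 6·0+6·2=12≤27, objective 18.
(m,n)=(1,1): 6·1+5·1=11≤11, 6·1+6·1=12≤27, objective 16.
No feasible integer point exceeds 18.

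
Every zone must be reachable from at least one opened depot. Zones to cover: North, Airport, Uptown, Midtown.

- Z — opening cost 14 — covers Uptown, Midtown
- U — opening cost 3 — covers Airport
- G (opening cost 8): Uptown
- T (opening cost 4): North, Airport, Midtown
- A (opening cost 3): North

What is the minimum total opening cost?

12

Choose G and T: together they cover North, Airport, Uptown, Midtown — every zone.
Total opening cost: 8 + 4 = 12.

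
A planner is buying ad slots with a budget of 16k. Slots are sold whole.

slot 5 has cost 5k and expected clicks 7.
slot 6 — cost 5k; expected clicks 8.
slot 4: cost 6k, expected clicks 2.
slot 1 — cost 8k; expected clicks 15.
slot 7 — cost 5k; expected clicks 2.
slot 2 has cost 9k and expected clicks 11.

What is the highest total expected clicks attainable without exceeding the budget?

23

Allowing fractional choices, the relaxed optimum would be about 27.2, but ad slots are indivisible.
slot 6 + slot 1: cost 5 + 8 = 13 ≤ 16, expected clicks 8 + 15 = 23.
slot 6 + slot 2: cost 5 + 9 = 14 ≤ 16, expected clicks 8 + 11 = 19.
slot 5 + slot 1: cost 5 + 8 = 13 ≤ 16, expected clicks 7 + 15 = 22.
Best is slot 6 and slot 1 with total expected clicks 23.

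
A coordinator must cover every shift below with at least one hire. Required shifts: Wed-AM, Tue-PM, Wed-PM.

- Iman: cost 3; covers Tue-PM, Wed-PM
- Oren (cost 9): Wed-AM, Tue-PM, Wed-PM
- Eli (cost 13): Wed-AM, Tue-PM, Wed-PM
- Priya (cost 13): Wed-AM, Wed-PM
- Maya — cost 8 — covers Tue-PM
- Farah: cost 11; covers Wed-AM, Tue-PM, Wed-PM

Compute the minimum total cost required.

Oren alone covers Wed-AM, Tue-PM, Wed-PM — every shift.
Total cost: 9.

9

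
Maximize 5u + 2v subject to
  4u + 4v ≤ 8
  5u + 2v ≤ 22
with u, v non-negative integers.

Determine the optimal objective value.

10

(u,v)=(2,0): 4·2+4·0=8≤8, 5·2+2·0=10≤22, objective 10.
(u,v)=(1,1): 4·1+4·1=8≤8, 5·1+2·1=7≤22, objective 7.
(u,v)=(1,0): 4·1+4·0=4≤8, 5·1+2·0=5≤22, objective 5.
No feasible integer point exceeds 10.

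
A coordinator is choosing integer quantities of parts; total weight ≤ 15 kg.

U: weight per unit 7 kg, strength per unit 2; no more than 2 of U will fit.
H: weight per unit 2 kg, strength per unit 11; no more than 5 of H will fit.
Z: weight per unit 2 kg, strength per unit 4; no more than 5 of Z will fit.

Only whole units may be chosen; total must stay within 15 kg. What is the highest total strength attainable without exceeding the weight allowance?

H has the best ratio (11/2); taking only H gives at most 5×11 = 55 (stopped by the supply cap of 5).
Mixing does better — 5×H and 2×Z: weight 14 ≤ 15, strength 5·11 + 2·4 = 63.

63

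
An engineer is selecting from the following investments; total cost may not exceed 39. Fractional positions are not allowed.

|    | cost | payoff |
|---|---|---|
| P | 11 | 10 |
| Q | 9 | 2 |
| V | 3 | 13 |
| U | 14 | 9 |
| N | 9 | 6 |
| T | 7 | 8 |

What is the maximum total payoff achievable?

P + Q + V + N + T: cost 11 + 9 + 3 + 9 + 7 = 39 ≤ 39, payoff 10 + 2 + 13 + 6 + 8 = 39.
P + V + U + N: cost 11 + 3 + 14 + 9 = 37 ≤ 39, payoff 10 + 13 + 9 + 6 = 38.
P + V + U + T: cost 11 + 3 + 14 + 7 = 35 ≤ 39, payoff 10 + 13 + 9 + 8 = 40.
Best is P, V, U, and T with total payoff 40.

40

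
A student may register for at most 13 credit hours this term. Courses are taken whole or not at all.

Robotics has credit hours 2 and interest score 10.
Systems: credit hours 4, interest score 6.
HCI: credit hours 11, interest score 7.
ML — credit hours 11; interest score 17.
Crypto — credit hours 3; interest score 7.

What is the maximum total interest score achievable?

This is a 0-1 knapsack instance.
Robotics + ML: credit hours 2 + 11 = 13 ≤ 13, interest score 10 + 17 = 27.
Robotics + Systems + Crypto: credit hours 2 + 4 + 3 = 9 ≤ 13, interest score 10 + 6 + 7 = 23.
Best is Robotics and ML with total interest score 27.

27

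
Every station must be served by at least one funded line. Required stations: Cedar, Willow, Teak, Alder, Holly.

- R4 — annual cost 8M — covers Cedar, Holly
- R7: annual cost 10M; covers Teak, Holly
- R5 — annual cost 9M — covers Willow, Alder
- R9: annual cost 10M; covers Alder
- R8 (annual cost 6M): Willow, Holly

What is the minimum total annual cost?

This is a weighted set-cover instance.
The greedy cost-per-new-station heuristic would pick R8, R4, R5, and R7 for 33, but a cheaper cover exists.
Choose R4, R7, and R5: together they cover Cedar, Willow, Teak, Alder, Holly — every station.
Total annual cost: 8 + 10 + 9 = 27.
No cover costs less than 27.

27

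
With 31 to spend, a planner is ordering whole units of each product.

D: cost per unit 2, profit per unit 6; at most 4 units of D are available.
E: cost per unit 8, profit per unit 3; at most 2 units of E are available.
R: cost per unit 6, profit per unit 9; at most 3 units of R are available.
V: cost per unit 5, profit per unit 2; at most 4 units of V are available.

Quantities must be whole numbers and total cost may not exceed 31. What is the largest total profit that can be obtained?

53

This is a bounded integer knapsack.
D has the best ratio (6/2); taking only D gives at most 4×6 = 24 (stopped by the supply cap of 4).
Mixing does better — 4×D, 3×R, and 1×V: cost 31 ≤ 31, profit 4·6 + 3·9 + 1·2 = 53.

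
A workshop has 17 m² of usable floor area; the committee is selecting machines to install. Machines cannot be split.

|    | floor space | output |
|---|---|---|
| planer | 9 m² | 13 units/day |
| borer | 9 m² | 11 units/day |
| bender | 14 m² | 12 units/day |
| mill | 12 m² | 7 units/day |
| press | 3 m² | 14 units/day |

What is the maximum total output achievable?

27

This is a 0-1 knapsack instance.
planer + press: floor space 9 + 3 = 12 ≤ 17, output 13 + 14 = 27.
bender + press: floor space 14 + 3 = 17 ≤ 17, output 12 + 14 = 26.
borer + press: floor space 9 + 3 = 12 ≤ 17, output 11 + 14 = 25.
Best is planer and press with total output 27.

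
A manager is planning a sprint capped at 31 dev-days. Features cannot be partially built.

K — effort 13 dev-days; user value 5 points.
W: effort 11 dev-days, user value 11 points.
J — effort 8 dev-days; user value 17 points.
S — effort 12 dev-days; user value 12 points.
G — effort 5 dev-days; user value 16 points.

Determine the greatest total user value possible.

Treat it as a binary knapsack problem.
Take J, S, and G: effort 8 + 12 + 5 = 25 ≤ 31, user value 17 + 12 + 16 = 45.
No other feasible combination does better.

45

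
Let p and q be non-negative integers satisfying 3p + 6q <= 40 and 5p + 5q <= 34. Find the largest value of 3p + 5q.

Relaxing integrality, the LP optimum is 33.47 at (p,q) = (0.267, 6.53), which is not an integer point.
(p,q)=(0,6): 3·0+6·6=36≤40, 5·0+5·6=30≤34, objective 30.
(p,q)=(1,5): 3·1+6·5=33≤40, 5·1+5·5=30≤34, objective 28.
(p,q)=(0,5): 3·0+6·5=30≤40, 5·0+5·5=25≤34, objective 25.
No feasible integer point exceeds 30.

30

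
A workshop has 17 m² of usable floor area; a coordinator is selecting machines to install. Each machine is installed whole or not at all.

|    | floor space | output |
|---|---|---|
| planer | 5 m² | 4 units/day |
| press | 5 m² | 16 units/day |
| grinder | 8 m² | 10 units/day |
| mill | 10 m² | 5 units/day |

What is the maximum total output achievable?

26

Allowing fractional choices, the relaxed optimum would be about 29.2, but machines are indivisible.
press + mill: floor space 5 + 10 = 15 ≤ 17, output 16 + 5 = 21.
press + grinder: floor space 5 + 8 = 13 ≤ 17, output 16 + 10 = 26.
Best is press and grinder with total output 26.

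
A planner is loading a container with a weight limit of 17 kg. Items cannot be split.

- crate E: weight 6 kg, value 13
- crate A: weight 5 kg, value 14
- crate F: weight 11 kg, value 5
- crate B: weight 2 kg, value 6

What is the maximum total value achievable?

Allowing fractional choices, the relaxed optimum would be about 34.8, but items are indivisible.
crate E + crate A + crate B: weight 6 + 5 + 2 = 13 ≤ 17, value 13 + 14 + 6 = 33.
crate A + crate B: weight 5 + 2 = 7 ≤ 17, value 14 + 6 = 20.
crate E + crate A: weight 6 + 5 = 11 ≤ 17, value 13 + 14 = 27.
Best is crate E, crate A, and crate B with total value 33.

33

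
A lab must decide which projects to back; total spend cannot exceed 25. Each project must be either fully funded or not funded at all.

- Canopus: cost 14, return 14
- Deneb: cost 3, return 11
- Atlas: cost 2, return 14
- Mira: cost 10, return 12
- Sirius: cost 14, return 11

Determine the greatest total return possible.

39

Take Canopus, Deneb, and Atlas: cost 14 + 3 + 2 = 19 ≤ 25, return 14 + 11 + 14 = 39.
No other feasible combination does better.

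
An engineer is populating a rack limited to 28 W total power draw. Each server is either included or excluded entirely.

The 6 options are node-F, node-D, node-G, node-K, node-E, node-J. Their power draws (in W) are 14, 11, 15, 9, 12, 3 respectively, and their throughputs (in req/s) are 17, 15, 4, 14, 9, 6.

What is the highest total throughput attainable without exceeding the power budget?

node-F + node-D + node-J: power draw 14 + 11 + 3 = 28 ≤ 28, throughput 17 + 15 + 6 = 38.
node-F + node-K + node-J: power draw 14 + 9 + 3 = 26 ≤ 28, throughput 17 + 14 + 6 = 37.
Best is node-F, node-D, and node-J with total throughput 38.

38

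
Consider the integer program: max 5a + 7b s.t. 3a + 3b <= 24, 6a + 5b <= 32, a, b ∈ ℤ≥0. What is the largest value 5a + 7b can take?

42

The continuous relaxation peaks at (0, 6.4) with value 44.80; rounding to a feasible lattice point costs some objective.
(a,b)=(0,6): 3·0+3·6=18≤24, 6·0+5·6=30≤32, objective 42.
(a,b)=(1,5): 3·1+3·5=18≤24, 6·1+5·5=31≤32, objective 40.
(a,b)=(0,5): 3·0+3·5=15≤24, 6·0+5·5=25≤32, objective 35.
No feasible integer point exceeds 42.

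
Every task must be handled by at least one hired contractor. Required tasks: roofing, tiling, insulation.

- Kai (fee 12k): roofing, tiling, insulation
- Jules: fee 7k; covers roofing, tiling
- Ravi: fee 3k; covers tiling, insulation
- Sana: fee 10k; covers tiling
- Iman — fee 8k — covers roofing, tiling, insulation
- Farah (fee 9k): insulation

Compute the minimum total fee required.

8

This is a weighted set-cover instance.
Iman alone covers roofing, tiling, insulation — every task.
Total fee: 8.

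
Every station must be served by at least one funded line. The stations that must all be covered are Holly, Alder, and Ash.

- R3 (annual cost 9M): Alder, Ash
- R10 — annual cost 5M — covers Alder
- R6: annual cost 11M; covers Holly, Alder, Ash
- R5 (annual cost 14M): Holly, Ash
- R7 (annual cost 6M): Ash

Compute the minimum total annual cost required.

R6 alone covers Holly, Alder, Ash — every station.
Total annual cost: 11.

11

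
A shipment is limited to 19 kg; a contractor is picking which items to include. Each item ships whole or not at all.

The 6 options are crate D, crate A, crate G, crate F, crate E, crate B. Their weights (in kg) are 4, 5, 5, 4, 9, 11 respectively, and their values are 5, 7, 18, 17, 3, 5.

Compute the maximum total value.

47

Treat it as a binary knapsack problem.
Allowing fractional choices, the relaxed optimum would be about 47.5, but items are indivisible.
crate D + crate G + crate F: weight 4 + 5 + 4 = 13 ≤ 19, value 5 + 18 + 17 = 40.
crate A + crate G + crate F: weight 5 + 5 + 4 = 14 ≤ 19, value 7 + 18 + 17 = 42.
crate D + crate A + crate G + crate F: weight 4 + 5 + 5 + 4 = 18 ≤ 19, value 5 + 7 + 18 + 17 = 47.
Best is crate D, crate A, crate G, and crate F with total value 47.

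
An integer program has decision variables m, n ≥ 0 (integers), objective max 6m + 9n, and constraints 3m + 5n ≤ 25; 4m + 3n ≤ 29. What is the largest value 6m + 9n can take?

48

The continuous relaxation peaks at (6.36, 1.18) with value 48.82; rounding to a feasible lattice point costs some objective.
(m,n)=(5,2): 3·5+5·2=25≤25, 4·5+3·2=26≤29, objective 48.
(m,n)=(6,1): 3·6+5·1=23≤25, 4·6+3·1=27≤29, objective 45.
(m,n)=(7,0): 3·7+5·0=21≤25, 4·7+3·0=28≤29, objective 42.
No feasible integer point exceeds 48.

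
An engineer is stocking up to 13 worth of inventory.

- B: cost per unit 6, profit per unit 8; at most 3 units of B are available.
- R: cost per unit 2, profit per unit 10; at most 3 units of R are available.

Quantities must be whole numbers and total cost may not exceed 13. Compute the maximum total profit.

38

3×R: cost 6 ≤ 13, profit 3·10 = 30.
1×B and 3×R: cost 12 ≤ 13, profit 1·8 + 3·10 = 38.
Best is 38.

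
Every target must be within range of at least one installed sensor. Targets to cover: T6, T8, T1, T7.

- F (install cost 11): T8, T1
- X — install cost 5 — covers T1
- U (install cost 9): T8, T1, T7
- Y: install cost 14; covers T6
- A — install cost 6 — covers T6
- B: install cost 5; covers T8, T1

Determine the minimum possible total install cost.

This is an integer covering problem.
The greedy cost-per-new-target heuristic would pick B, A, and U for 20, but a cheaper cover exists.
Choose U and A: together they cover T6, T8, T1, T7 — every target.
Total install cost: 9 + 6 = 15.
No cover costs less than 15.

15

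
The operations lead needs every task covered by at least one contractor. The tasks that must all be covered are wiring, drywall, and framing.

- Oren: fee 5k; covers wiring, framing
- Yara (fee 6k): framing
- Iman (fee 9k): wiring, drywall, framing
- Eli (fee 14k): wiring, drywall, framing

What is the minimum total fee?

9

Iman alone covers wiring, drywall, framing — every task.
Total fee: 9.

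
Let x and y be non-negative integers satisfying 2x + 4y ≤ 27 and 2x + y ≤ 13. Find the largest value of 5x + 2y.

32

(x,y)=(6,1): 2·6+4·1=16≤27, 2·6+1·1=13≤13, objective 32.
(x,y)=(6,0): 2·6+4·0=12≤27, 2·6+1·0=12≤13, objective 30.
(x,y)=(5,2): 2·5+4·2=18≤27, 2·5+1·2=12≤13, objective 29.
No feasible integer point exceeds 32.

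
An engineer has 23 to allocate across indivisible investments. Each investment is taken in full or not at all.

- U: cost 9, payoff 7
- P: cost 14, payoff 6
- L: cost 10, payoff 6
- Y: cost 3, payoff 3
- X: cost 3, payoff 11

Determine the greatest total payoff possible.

Take U, L, and X: cost 9 + 10 + 3 = 22 ≤ 23, payoff 7 + 6 + 11 = 24.
No other feasible combination does better.

24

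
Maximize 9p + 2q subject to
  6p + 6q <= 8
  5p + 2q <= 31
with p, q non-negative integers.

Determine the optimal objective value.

9

Relaxing integrality, the LP optimum is 12.00 at (p,q) = (1.33, 0), which is not an integer point.
(p,q)=(1,0): 6·1+6·0=6≤8, 5·1+2·0=5≤31, objective 9.
(p,q)=(0,1): 6·0+6·1=6≤8, 5·0+2·1=2≤31, objective 2.
(p,q)=(0,0): 6·0+6·0=0≤8, 5·0+2·0=0≤31, objective 0.
Maximum is 9 at (p,q)=(1,0).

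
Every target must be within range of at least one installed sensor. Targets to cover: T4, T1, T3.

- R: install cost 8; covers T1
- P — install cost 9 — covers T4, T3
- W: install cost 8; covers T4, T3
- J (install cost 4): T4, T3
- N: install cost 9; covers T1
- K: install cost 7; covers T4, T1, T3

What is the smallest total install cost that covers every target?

7

The greedy cost-per-new-target heuristic would pick J and K for 11, but a cheaper cover exists.
K alone covers T4, T1, T3 — every target.
Total install cost: 7.
No cover costs less than 7.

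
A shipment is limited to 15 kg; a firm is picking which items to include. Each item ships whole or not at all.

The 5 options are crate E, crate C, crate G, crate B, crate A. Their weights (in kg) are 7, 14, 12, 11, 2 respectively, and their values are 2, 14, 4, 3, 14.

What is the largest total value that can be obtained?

crate B + crate A: weight 11 + 2 = 13 ≤ 15, value 3 + 14 = 17.
crate E + crate A: weight 7 + 2 = 9 ≤ 15, value 2 + 14 = 16.
crate G + crate A: weight 12 + 2 = 14 ≤ 15, value 4 + 14 = 18.
Best is crate G and crate A with total value 18.

18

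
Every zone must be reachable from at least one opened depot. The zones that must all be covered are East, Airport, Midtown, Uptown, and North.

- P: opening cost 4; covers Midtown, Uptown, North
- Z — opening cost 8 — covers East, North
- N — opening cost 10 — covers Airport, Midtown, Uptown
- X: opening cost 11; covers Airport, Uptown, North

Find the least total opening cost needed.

The greedy cost-per-new-zone heuristic would pick P, Z, and N for 22, but a cheaper cover exists.
Choose Z and N: together they cover East, Airport, Midtown, Uptown, North — every zone.
Total opening cost: 8 + 10 = 18.
No cover costs less than 18.

18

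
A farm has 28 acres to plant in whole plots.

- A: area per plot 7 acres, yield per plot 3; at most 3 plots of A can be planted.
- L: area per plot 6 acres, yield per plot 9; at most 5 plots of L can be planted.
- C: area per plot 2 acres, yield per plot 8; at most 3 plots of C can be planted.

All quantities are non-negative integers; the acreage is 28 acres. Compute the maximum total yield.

52

Take 4×L and 2×C: area 28 ≤ 28, yield 4·9 + 2·8 = 52.
No other integer combination yields more.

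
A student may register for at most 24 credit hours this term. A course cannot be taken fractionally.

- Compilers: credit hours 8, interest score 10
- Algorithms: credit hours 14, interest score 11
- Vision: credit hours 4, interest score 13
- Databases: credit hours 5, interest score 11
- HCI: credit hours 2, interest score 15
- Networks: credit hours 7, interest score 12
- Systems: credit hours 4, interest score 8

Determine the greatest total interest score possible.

Compilers + Vision + Databases + HCI + Systems: credit hours 8 + 4 + 5 + 2 + 4 = 23 ≤ 24, interest score 10 + 13 + 11 + 15 + 8 = 57.
Vision + Databases + HCI + Networks + Systems: credit hours 4 + 5 + 2 + 7 + 4 = 22 ≤ 24, interest score 13 + 11 + 15 + 12 + 8 = 59.
Best is Vision, Databases, HCI, Networks, and Systems with total interest score 59.

59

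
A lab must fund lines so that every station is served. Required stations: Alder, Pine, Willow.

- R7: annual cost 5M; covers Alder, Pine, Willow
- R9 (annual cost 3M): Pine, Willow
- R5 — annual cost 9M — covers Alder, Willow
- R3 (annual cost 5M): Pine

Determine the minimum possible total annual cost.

The greedy cost-per-new-station heuristic would pick R9 and R7 for 8, but a cheaper cover exists.
R7 alone covers Alder, Pine, Willow — every station.
Total annual cost: 5.
No cover costs less than 5.

5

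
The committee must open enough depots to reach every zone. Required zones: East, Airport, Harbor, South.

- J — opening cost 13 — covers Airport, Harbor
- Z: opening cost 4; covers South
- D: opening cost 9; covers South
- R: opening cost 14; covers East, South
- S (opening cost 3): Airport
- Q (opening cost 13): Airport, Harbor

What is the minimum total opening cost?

27

This is a weighted set-cover instance.
The greedy cost-per-new-zone heuristic would pick S, Z, J, and R for 34, but a cheaper cover exists.
Choose J and R: together they cover East, Airport, Harbor, South — every zone.
Total opening cost: 13 + 14 = 27.
No cover costs less than 27.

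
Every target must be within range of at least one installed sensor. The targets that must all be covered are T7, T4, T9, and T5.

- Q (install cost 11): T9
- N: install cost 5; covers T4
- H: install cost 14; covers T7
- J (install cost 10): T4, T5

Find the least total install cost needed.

35

The greedy cost-per-new-target heuristic would pick N, J, Q, and H for 40, but a cheaper cover exists.
Choose Q, H, and J: together they cover T7, T4, T9, T5 — every target.
Total install cost: 11 + 14 + 10 = 35.
No cover costs less than 35.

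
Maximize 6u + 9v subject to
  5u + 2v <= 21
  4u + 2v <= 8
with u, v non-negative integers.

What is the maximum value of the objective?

(u,v)=(0,4): 5·0+2·4=8≤21, 4·0+2·4=8≤8, objective 36.
(u,v)=(0,3): 5·0+2·3=6≤21, 4·0+2·3=6≤8, objective 27.
No feasible integer point exceeds 36.

36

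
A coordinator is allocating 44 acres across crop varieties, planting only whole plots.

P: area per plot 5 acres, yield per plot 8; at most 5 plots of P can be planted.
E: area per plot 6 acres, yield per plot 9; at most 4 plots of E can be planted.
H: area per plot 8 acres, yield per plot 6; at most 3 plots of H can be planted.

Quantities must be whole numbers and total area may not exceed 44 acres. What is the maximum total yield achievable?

4×P and 4×E: area 44 ≤ 44, yield 4·8 + 4·9 = 68.
5×P and 3×E: area 43 ≤ 44, yield 5·8 + 3·9 = 67.
Best is 68.

68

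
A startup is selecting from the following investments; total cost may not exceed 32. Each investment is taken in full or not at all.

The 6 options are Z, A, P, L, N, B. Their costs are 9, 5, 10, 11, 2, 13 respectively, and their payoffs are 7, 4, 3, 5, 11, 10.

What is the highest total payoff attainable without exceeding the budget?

A + L + N + B: cost 5 + 11 + 2 + 13 = 31 ≤ 32, payoff 4 + 5 + 11 + 10 = 30.
Z + A + N + B: cost 9 + 5 + 2 + 13 = 29 ≤ 32, payoff 7 + 4 + 11 + 10 = 32.
Best is Z, A, N, and B with total payoff 32.

32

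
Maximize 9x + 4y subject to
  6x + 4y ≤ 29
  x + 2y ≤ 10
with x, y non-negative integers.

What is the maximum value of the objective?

40

(x,y)=(4,1) is feasible, giving 40.
(x,y)=(4,0) is feasible, giving 36.
(x,y)=(3,2) is feasible, giving 35.
(x,y)=(3,1) is feasible, giving 31.
No feasible integer point exceeds 40.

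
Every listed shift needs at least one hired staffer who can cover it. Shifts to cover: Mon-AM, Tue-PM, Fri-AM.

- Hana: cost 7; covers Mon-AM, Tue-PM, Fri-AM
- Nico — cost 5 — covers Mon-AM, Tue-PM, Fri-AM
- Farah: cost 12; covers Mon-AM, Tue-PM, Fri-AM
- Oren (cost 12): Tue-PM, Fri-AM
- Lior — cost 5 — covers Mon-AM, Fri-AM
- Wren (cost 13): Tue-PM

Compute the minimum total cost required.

5

Nico alone covers Mon-AM, Tue-PM, Fri-AM — every shift.
Total cost: 5.
No cover costs less than 5.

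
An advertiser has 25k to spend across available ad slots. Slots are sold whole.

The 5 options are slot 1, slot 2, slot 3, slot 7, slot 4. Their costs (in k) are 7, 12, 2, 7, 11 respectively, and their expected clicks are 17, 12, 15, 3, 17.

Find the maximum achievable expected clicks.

Take slot 1, slot 3, and slot 4: cost 7 + 2 + 11 = 20 ≤ 25, expected clicks 17 + 15 + 17 = 49.
No other feasible combination does better.

49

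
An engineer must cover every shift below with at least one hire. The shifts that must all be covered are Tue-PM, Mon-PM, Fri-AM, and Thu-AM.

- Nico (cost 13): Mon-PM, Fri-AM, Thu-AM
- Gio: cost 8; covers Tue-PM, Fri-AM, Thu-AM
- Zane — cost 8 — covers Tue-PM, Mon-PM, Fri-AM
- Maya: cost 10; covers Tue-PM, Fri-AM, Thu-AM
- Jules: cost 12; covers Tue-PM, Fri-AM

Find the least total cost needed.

16

This is an integer covering problem.
Choose Gio and Zane: together they cover Tue-PM, Mon-PM, Fri-AM, Thu-AM — every shift.
Total cost: 8 + 8 = 16.
No cover costs less than 16.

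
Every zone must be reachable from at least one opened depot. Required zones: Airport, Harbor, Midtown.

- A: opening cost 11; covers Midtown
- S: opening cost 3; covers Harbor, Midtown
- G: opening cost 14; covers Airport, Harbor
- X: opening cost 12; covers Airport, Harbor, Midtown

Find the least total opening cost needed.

This is an integer covering problem.
The greedy cost-per-new-zone heuristic would pick S and X for 15, but a cheaper cover exists.
X alone covers Airport, Harbor, Midtown — every zone.
Total opening cost: 12.
No cover costs less than 12.

12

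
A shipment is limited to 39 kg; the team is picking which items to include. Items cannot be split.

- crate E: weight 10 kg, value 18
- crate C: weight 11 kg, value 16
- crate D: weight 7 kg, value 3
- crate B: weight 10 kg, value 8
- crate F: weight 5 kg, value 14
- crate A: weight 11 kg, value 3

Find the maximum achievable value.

Allowing fractional choices, the relaxed optimum would be about 57.3, but items are indivisible.
crate E + crate C + crate B + crate F: weight 10 + 11 + 10 + 5 = 36 ≤ 39, value 18 + 16 + 8 + 14 = 56.
crate E + crate C + crate D + crate F: weight 10 + 11 + 7 + 5 = 33 ≤ 39, value 18 + 16 + 3 + 14 = 51.
Best is crate E, crate C, crate B, and crate F with total value 56.

56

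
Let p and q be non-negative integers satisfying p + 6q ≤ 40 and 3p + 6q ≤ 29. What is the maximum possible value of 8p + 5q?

Relaxing integrality, the LP optimum is 77.33 at (p,q) = (9.67, 0), which is not an integer point.
(p,q)=(9,0): 1·9+6·0=9≤40, 3·9+6·0=27≤29, objective 72.
(p,q)=(8,0): 1·8+6·0=8≤40, 3·8+6·0=24≤29, objective 64.
The best lattice point is (9,0), giving 72.

72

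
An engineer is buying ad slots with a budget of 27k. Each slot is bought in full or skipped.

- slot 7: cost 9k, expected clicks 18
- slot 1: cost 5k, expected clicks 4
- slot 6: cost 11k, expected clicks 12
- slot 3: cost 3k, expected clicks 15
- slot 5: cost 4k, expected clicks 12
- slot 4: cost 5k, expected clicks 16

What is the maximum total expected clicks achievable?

This is a 0-1 knapsack instance.
Take slot 7, slot 1, slot 3, slot 5, and slot 4: cost 9 + 5 + 3 + 4 + 5 = 26 ≤ 27, expected clicks 18 + 4 + 15 + 12 + 16 = 65.
No other feasible combination does better.

65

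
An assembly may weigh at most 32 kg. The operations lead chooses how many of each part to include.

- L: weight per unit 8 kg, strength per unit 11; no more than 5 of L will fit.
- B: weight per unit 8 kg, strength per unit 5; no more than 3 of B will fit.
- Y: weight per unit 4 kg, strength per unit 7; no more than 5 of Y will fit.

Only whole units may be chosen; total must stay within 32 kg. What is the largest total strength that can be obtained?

50

This is a bounded integer knapsack.
Take 2×L and 4×Y: weight 32 ≤ 32, strength 2·11 + 4·7 = 50.
No other integer combination yields more.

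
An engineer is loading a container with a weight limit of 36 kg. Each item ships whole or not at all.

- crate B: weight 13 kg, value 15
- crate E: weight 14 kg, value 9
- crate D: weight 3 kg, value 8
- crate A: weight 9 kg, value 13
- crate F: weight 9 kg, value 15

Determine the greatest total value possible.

51

This is a 0-1 knapsack instance.
crate E + crate D + crate A + crate F: weight 14 + 3 + 9 + 9 = 35 ≤ 36, value 9 + 8 + 13 + 15 = 45.
crate B + crate D + crate A + crate F: weight 13 + 3 + 9 + 9 = 34 ≤ 36, value 15 + 8 + 13 + 15 = 51.
crate B + crate A + crate F: weight 13 + 9 + 9 = 31 ≤ 36, value 15 + 13 + 15 = 43.
Best is crate B, crate D, crate A, and crate F with total value 51.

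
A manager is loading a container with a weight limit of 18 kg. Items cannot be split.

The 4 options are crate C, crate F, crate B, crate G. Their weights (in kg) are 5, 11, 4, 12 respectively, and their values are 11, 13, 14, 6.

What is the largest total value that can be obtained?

This is a 0-1 knapsack instance.
crate F + crate B: weight 11 + 4 = 15 ≤ 18, value 13 + 14 = 27.
crate C + crate F: weight 5 + 11 = 16 ≤ 18, value 11 + 13 = 24.
crate C + crate B: weight 5 + 4 = 9 ≤ 18, value 11 + 14 = 25.
Best is crate F and crate B with total value 27.

27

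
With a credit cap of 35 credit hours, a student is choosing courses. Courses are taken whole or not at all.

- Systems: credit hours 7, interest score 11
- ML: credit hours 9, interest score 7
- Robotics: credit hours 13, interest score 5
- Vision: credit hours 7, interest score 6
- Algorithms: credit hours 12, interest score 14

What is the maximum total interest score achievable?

38

Systems + ML + Algorithms: credit hours 7 + 9 + 12 = 28 ≤ 35, interest score 11 + 7 + 14 = 32.
Systems + ML + Vision + Algorithms: credit hours 7 + 9 + 7 + 12 = 35 ≤ 35, interest score 11 + 7 + 6 + 14 = 38.
Systems + Vision + Algorithms: credit hours 7 + 7 + 12 = 26 ≤ 35, interest score 11 + 6 + 14 = 31.
Best is Systems, ML, Vision, and Algorithms with total interest score 38.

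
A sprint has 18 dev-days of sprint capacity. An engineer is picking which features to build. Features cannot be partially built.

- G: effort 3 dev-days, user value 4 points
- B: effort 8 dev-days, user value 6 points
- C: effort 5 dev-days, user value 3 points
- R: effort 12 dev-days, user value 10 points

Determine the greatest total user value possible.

14

C + R: effort 5 + 12 = 17 ≤ 18, user value 3 + 10 = 13.
G + B + C: effort 3 + 8 + 5 = 16 ≤ 18, user value 4 + 6 + 3 = 13.
G + R: effort 3 + 12 = 15 ≤ 18, user value 4 + 10 = 14.
Best is G and R with total user value 14.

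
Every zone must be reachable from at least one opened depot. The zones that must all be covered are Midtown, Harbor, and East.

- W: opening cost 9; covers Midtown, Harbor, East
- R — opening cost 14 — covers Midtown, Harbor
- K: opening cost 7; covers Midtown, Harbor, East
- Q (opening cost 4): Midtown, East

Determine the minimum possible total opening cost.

7

The greedy cost-per-new-zone heuristic would pick Q and K for 11, but a cheaper cover exists.
K alone covers Midtown, Harbor, East — every zone.
Total opening cost: 7.
No cover costs less than 7.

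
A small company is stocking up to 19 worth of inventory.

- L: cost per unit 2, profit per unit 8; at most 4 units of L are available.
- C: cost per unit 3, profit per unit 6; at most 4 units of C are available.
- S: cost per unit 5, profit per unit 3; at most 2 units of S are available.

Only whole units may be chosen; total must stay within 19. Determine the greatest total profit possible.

50

L has the best ratio (8/2); taking only L gives at most 4×8 = 32 (stopped by the supply cap of 4).
Mixing does better — 4×L and 3×C: cost 17 ≤ 19, profit 4·8 + 3·6 = 50.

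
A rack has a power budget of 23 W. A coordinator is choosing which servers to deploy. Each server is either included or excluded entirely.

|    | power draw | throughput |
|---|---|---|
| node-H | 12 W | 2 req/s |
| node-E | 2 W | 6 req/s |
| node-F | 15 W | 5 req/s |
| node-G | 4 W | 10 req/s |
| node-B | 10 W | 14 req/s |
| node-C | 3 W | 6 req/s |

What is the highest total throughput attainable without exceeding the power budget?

36

Take node-E, node-G, node-B, and node-C: power draw 2 + 4 + 10 + 3 = 19 ≤ 23, throughput 6 + 10 + 14 + 6 = 36.
No other feasible combination does better.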